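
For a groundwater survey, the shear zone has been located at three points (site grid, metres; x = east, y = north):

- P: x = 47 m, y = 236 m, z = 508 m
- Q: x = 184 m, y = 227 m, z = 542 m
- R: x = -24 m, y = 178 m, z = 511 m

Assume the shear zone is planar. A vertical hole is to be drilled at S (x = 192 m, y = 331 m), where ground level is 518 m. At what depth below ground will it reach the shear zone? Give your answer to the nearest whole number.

Two edge vectors: P→Q = (137, -9, 34), P→R = (-71, -58, 3).
Normal n = (P→Q) × (P→R) = (1945, -2825, -8585).
So ∂z/∂x = −n_x/n_z = 0.22656 and ∂z/∂y = −n_y/n_z = −0.32906.
Intercept c from P: 508 − 10.65 + 77.66 = 575.01.
At (192, 331): z_contact = 43.5 − 108.9 + 575.01 = 509.6 m.
Depth below ground = 518 − 509.6 = 8 m.

8 m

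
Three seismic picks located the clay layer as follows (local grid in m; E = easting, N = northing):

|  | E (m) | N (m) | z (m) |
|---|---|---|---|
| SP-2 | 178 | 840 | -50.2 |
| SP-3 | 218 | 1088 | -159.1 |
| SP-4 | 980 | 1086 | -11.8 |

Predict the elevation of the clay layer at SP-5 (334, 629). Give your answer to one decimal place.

79.0 m

Let the plane be z = a·E + b·N + c.
SP-3−SP-2: 40a + 248b = −108.9;  SP-4−SP-2: 802a + 246b = 38.4.
Solving gives a = 0.192073, b = −0.470092.
Then c = -50.2 − a·178 − b·840 = 310.49.
At (334, 629): z = 64.2 − 295.7 + 310.49 = 79.0 m.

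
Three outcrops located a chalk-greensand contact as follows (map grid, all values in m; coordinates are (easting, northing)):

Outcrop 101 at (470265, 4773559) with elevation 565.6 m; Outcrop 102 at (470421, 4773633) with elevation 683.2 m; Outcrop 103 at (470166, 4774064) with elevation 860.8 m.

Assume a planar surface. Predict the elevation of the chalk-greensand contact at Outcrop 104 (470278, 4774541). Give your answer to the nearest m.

1229 m

Let the plane be z = a·E + b·N + c.
Outcrop 102−Outcrop 101: 156a + 74b = 117.6;  Outcrop 103−Outcrop 101: −99a + 505b = 295.2.
Solving gives a = 0.43601143, b = 0.67002996.
Then c = 565.6 − a·470265 − b·4773559 = −3402902.87.
At (470278, 4774541): z = 205046.6 + 3199085.5 − 3402902.87 = 1229.2 m.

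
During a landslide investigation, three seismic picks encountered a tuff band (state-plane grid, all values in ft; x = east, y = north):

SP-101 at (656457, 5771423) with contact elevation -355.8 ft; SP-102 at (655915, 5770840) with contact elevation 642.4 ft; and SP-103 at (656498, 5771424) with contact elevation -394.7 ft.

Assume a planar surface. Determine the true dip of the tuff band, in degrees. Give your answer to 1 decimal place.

51.5°

Two edge vectors: SP-101→SP-102 = (-542, -583, 998.2), SP-101→SP-103 = (41, 1, -38.9).
Normal n = (SP-101→SP-102) × (SP-101→SP-103) = (21680.5, 19842.4, 23361).
So ∂z/∂x = −n_x/n_z = −0.92806 and ∂z/∂y = −n_y/n_z = −0.84938.
Gradient magnitude |∇z| = √(a² + b²) = √(0.86130 + 0.72145) = 1.25807.
True dip = arctan(1.25807) = 51.5°, dipping toward NE (azimuth ≈ 048°).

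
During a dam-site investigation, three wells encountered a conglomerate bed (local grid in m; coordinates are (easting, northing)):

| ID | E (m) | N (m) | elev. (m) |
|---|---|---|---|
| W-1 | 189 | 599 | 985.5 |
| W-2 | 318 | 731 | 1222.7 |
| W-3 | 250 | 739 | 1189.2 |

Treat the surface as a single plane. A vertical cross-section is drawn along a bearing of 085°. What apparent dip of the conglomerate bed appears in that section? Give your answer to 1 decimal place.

36.2°

Let the plane be z = a·E + b·N + c.
W-2−W-1: 129a + 132b = 237.2;  W-3−W-1: 61a + 140b = 203.7.
Solving gives a = 0.63145, b = 1.17987.
Unit vector along 085° is (sin 85°, cos 85°) = (0.9962, 0.0872).
Slope in that direction = a·(0.9962) + b·(0.0872) = 0.73188.
Apparent dip = arctan|0.73188| = 36.2° (true dip is 53.2°, so apparent ≤ true as expected).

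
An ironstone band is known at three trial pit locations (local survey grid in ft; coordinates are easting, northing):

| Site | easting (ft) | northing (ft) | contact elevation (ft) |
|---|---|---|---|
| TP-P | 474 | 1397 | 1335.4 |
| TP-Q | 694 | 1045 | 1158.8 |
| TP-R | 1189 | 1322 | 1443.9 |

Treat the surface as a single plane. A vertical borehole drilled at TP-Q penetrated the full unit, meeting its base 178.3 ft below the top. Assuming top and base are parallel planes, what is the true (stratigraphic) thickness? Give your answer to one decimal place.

147.8 ft

Let the plane be z = a·easting + b·northing + c.
TP-Q−TP-P: 220a − 352b = −176.6;  TP-R−TP-P: 715a − 75b = 108.5.
Solving gives a = 0.21871, b = 0.63840.
|∇z| = √(a²+b²) = 0.67483, so dip δ = arctan(0.67483) = 34.01°.
True thickness = vertical thickness × cos δ = 178.3 × cos 34.01° = 147.8 ft.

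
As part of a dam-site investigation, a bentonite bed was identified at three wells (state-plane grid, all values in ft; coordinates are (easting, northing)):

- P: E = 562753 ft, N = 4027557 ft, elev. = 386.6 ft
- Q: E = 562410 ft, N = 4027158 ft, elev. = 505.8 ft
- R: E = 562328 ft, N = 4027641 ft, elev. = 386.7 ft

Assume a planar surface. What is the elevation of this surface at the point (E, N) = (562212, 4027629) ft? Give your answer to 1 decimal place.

Two edge vectors: P→Q = (-343, -399, 119.2), P→R = (-425, 84, 0.1).
Normal n = (P→Q) × (P→R) = (-10052.7, -50625.7, -198387).
So ∂z/∂E = −n_x/n_z = −0.050672171 and ∂z/∂N = −n_y/n_z = −0.255186580.
Intercept c from P: 386.6 + 28515.92 + 1027778.50 = 1056681.01.
At (562212, 4027629): z = −28488.5 − 1027796.9 + 1056681.01 = 395.6 ft.

395.6 ft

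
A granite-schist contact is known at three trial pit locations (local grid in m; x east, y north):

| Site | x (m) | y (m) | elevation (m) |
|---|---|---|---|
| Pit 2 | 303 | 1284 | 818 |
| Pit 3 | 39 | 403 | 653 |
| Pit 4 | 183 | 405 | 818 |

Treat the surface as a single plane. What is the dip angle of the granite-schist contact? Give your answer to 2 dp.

Two edge vectors: Pit 2→Pit 3 = (-264, -881, -165), Pit 2→Pit 4 = (-120, -879, 0).
Normal n = (Pit 2→Pit 3) × (Pit 2→Pit 4) = (-145035, 19800, 126336).
So ∂z/∂x = −n_x/n_z = 1.14801 and ∂z/∂y = −n_y/n_z = −0.15672.
Gradient magnitude |∇z| = √(a² + b²) = √(1.31793 + 0.02456) = 1.15866.
True dip = arctan(1.15866) = 49.20°, dipping toward W (azimuth ≈ 278°).

49.20°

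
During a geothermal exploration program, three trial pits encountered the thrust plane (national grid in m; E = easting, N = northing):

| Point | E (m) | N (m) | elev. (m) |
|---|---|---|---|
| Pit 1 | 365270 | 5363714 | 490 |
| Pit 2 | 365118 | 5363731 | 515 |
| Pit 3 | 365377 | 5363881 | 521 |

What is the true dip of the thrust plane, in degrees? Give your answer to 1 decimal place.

Let the plane be z = a·E + b·N + c.
Pit 2−Pit 1: −152a + 17b = 25;  Pit 3−Pit 1: 107a + 167b = 31.
Solving gives a = −0.13410, b = 0.27155.
Gradient magnitude |∇z| = √(a² + b²) = √(0.01798 + 0.07374) = 0.30286.
True dip = arctan(0.30286) = 16.8°, dipping toward SSE (azimuth ≈ 154°).

16.8°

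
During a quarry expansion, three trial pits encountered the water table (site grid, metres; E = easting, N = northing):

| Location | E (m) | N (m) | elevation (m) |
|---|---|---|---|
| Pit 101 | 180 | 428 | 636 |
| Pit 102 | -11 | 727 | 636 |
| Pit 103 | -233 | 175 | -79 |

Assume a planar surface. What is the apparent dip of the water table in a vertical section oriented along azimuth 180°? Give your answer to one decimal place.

Let the plane be z = a·E + b·N + c.
Pit 102−Pit 101: −191a + 299b = 0;  Pit 103−Pit 101: −413a − 253b = −715.
Solving gives a = 1.24431, b = 0.79486.
Unit vector along 180° is (sin 180°, cos 180°) = (0.0000, -1.0000).
Slope in that direction = a·(0.0000) + b·(-1.0000) = −0.79486.
Apparent dip = arctan|0.79486| = 38.5° (true dip is 55.9°, so apparent ≤ true as expected).

38.5°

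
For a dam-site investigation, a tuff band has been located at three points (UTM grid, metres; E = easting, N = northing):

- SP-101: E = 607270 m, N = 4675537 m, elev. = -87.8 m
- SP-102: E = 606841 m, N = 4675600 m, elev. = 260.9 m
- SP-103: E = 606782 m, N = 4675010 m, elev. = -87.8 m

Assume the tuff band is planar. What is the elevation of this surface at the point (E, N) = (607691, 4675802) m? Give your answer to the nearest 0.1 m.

Let the plane be z = a·E + b·N + c.
SP-102−SP-101: −429a + 63b = 348.7;  SP-103−SP-101: −488a − 527b = 0.
Solving gives a = −0.715520175, b = 0.662568967.
Then c = -87.8 − a·607270 − b·4675537 = −2663439.58.
At (607691, 4675802): z = −434815.2 + 3098041.3 − 2663439.58 = -213.5 m.

-213.5 m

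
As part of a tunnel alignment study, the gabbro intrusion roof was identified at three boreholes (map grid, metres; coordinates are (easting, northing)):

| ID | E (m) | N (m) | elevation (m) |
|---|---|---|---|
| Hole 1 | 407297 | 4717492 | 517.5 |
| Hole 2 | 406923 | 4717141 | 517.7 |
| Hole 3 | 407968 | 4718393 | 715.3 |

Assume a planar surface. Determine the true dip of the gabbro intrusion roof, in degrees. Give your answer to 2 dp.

45.06°

Two edge vectors: Hole 1→Hole 2 = (-374, -351, 0.2), Hole 1→Hole 3 = (671, 901, 197.8).
Normal n = (Hole 1→Hole 2) × (Hole 1→Hole 3) = (-69608, 74111.4, -101453).
So ∂z/∂E = −n_x/n_z = −0.68611 and ∂z/∂N = −n_y/n_z = 0.73050.
Gradient magnitude |∇z| = √(a² + b²) = √(0.47075 + 0.53363) = 1.00219.
True dip = arctan(1.00219) = 45.06°, dipping toward SE (azimuth ≈ 137°).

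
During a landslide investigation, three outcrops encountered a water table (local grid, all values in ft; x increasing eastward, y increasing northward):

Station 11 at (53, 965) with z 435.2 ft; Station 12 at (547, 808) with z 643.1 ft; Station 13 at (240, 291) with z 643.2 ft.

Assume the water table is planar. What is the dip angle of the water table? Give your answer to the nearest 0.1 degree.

22.4°

Let the plane be z = a·x + b·y + c.
Station 12−Station 11: 494a − 157b = 207.9;  Station 13−Station 11: 187a − 674b = 208.
Solving gives a = 0.35398, b = −0.21039.
Gradient magnitude |∇z| = √(a² + b²) = √(0.12530 + 0.04427) = 0.41179.
True dip = arctan(0.41179) = 22.4°, dipping toward WNW (azimuth ≈ 301°).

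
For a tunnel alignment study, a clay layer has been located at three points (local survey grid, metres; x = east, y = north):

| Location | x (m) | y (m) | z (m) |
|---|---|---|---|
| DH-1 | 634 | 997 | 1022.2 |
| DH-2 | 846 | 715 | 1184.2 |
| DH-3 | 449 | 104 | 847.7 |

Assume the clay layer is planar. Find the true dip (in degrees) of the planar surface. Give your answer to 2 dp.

Let the plane be z = a·x + b·y + c.
DH-2−DH-1: 212a − 282b = 162;  DH-3−DH-1: −185a − 893b = −174.5.
Solving gives a = 0.80284, b = 0.02909.
Gradient magnitude |∇z| = √(a² + b²) = √(0.64455 + 0.00085) = 0.80337.
True dip = arctan(0.80337) = 38.78°, dipping toward W (azimuth ≈ 268°).

38.78°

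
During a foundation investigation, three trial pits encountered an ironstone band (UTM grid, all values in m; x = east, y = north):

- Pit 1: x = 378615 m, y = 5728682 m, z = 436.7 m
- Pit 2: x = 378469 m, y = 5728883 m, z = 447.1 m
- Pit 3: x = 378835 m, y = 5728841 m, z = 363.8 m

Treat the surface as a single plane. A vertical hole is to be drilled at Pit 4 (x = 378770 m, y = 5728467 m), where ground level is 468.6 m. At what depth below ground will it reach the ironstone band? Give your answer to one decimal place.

42.7 m

Two edge vectors: Pit 1→Pit 2 = (-146, 201, 10.4), Pit 1→Pit 3 = (220, 159, -72.9).
Normal n = (Pit 1→Pit 2) × (Pit 1→Pit 3) = (-16306.5, -8355.4, -67434).
So ∂z/∂x = −n_x/n_z = −0.241814218 and ∂z/∂y = −n_y/n_z = −0.123904855.
Intercept c from Pit 1: 436.7 + 91554.49 + 709811.51 = 801802.70.
At (378770, 5728467): z_contact = −91591.97 − 709784.87 + 801802.70 = 425.86 m.
Depth below ground = 468.6 − 425.86 = 42.7 m.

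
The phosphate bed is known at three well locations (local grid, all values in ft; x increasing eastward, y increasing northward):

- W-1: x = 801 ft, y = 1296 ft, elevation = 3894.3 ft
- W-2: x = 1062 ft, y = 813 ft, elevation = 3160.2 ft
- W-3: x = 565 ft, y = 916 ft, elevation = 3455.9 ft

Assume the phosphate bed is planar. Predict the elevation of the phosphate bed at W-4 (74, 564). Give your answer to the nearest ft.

Two edge vectors: W-1→W-2 = (261, -483, -734.1), W-1→W-3 = (-236, -380, -438.4).
Normal n = (W-1→W-2) × (W-1→W-3) = (-67210.8, 287670, -213168).
So ∂z/∂x = −n_x/n_z = −0.31529 and ∂z/∂y = −n_y/n_z = 1.34950.
Intercept c from W-1: 3894.3 + 252.55 − 1748.95 = 2397.90.
At (74, 564): z = −23.3 + 761.1 + 2397.90 = 3135.7 ft.

3136 ft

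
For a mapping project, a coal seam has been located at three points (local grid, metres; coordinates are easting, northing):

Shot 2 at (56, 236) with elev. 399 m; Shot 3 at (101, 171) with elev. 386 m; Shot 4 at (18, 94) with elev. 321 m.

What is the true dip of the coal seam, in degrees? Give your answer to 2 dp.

Two edge vectors: Shot 2→Shot 3 = (45, -65, -13), Shot 2→Shot 4 = (-38, -142, -78).
Normal n = (Shot 2→Shot 3) × (Shot 2→Shot 4) = (3224, 4004, -8860).
So ∂z/∂easting = −n_x/n_z = 0.36388 and ∂z/∂northing = −n_y/n_z = 0.45192.
Gradient magnitude |∇z| = √(a² + b²) = √(0.13241 + 0.20423) = 0.58021.
True dip = arctan(0.58021) = 30.12°, dipping toward SW (azimuth ≈ 219°).

30.12°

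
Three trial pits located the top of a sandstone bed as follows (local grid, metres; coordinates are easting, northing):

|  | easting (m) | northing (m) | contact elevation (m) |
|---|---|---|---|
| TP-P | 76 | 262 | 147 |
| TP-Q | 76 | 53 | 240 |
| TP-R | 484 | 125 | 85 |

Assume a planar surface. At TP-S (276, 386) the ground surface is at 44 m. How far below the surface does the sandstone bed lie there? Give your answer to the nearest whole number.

12 m

Let the plane be z = a·easting + b·northing + c.
TP-Q−TP-P: 0a − 209b = 93;  TP-R−TP-P: 408a − 137b = −62.
Solving gives a = −0.30138, b = −0.44498.
Then c = 147 − a·76 − b·262 = 286.49.
At (276, 386): z_contact = −83.2 − 171.8 + 286.49 = 31.5 m.
Depth below ground = 44 − 31.5 = 12 m.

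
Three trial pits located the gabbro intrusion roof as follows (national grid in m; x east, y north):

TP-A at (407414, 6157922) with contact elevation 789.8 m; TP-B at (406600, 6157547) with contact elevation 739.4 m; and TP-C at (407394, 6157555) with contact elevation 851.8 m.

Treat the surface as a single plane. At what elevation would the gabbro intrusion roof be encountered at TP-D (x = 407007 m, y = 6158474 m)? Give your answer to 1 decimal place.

633.9 m

Let the plane be z = a·x + b·y + c.
TP-B−TP-A: −814a − 375b = −50.4;  TP-C−TP-A: −20a − 367b = 62.
Solving gives a = 0.143342558, b = −0.176748913.
Then c = 789.8 − a·407414 − b·6157922 = 1030796.06.
At (407007, 6158474): z = 58341.4 − 1088503.6 + 1030796.06 = 633.9 m.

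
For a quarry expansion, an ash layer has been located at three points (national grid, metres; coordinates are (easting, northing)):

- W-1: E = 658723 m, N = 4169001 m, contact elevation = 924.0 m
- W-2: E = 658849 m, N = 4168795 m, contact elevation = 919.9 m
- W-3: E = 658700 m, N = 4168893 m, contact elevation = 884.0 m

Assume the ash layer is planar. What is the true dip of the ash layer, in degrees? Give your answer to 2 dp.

Let the plane be z = a·E + b·N + c.
W-2−W-1: 126a − 206b = −4.1;  W-3−W-1: −23a − 108b = −40.
Solving gives a = 0.42501, b = 0.27986.
Gradient magnitude |∇z| = √(a² + b²) = √(0.18063 + 0.07832) = 0.50887.
True dip = arctan(0.50887) = 26.97°, dipping toward WSW (azimuth ≈ 237°).

26.97°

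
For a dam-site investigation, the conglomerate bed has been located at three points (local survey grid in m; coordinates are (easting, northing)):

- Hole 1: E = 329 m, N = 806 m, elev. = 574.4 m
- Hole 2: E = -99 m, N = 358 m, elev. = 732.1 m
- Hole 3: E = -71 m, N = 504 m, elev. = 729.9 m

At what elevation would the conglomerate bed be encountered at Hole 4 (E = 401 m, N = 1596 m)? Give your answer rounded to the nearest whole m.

Let the plane be z = a·E + b·N + c.
Hole 2−Hole 1: −428a − 448b = 157.7;  Hole 3−Hole 1: −400a − 302b = 155.5.
Solving gives a = −0.44127, b = 0.06956.
Then c = 574.4 − a·329 − b·806 = 663.51.
At (401, 1596): z = −176.9 + 111.0 + 663.51 = 597.6 m.

598 m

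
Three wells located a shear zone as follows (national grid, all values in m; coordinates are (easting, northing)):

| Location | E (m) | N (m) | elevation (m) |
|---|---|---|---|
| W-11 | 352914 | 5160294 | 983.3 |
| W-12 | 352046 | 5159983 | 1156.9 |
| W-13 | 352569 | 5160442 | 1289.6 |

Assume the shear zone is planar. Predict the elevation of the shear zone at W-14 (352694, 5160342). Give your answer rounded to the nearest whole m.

Two edge vectors: W-11→W-12 = (-868, -311, 173.6), W-11→W-13 = (-345, 148, 306.3).
Normal n = (W-11→W-12) × (W-11→W-13) = (-120952.1, 205976.4, -235759).
So ∂z/∂E = −n_x/n_z = −0.51303280 and ∂z/∂N = −n_y/n_z = 0.87367354.
Intercept c from W-11: 983.3 + 181056.46 − 4508412.32 = −4326372.57.
At (352694, 5160342): z = −180943.6 + 4508454.3 − 4326372.57 = 1138.1 m.

1138 m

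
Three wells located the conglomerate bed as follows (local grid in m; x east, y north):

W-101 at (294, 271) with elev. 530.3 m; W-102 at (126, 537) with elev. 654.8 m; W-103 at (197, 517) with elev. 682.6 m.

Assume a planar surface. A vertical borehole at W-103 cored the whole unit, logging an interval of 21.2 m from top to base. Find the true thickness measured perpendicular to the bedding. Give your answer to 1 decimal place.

14.4 m

Let the plane be z = a·x + b·y + c.
W-102−W-101: −168a + 266b = 124.5;  W-103−W-101: −97a + 246b = 152.3.
Solving gives a = 0.63666, b = 0.87015.
|∇z| = √(a²+b²) = 1.07819, so dip δ = arctan(1.07819) = 47.15°.
True thickness = vertical thickness × cos δ = 21.2 × cos 47.15° = 14.4 m.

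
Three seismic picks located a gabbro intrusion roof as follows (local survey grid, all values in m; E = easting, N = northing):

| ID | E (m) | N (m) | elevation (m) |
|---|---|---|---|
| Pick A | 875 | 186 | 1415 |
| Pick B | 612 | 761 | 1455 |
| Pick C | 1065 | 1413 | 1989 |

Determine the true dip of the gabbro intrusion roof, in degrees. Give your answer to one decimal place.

Let the plane be z = a·E + b·N + c.
Pick B−Pick A: −263a + 575b = 40;  Pick C−Pick A: 190a + 1227b = 574.
Solving gives a = 0.65047, b = 0.36708.
Gradient magnitude |∇z| = √(a² + b²) = √(0.42311 + 0.13475) = 0.74690.
True dip = arctan(0.74690) = 36.8°, dipping toward WSW (azimuth ≈ 241°).

36.8°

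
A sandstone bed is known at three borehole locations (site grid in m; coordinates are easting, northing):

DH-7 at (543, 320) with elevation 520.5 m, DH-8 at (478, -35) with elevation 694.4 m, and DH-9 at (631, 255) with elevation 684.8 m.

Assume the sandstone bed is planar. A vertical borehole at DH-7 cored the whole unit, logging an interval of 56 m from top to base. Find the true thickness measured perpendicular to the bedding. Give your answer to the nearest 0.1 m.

30.9 m

Two edge vectors: DH-7→DH-8 = (-65, -355, 173.9), DH-7→DH-9 = (88, -65, 164.3).
Normal n = (DH-7→DH-8) × (DH-7→DH-9) = (-47023, 25982.7, 35465).
So ∂z/∂easting = −n_x/n_z = 1.32590 and ∂z/∂northing = −n_y/n_z = −0.73263.
|∇z| = √(a²+b²) = 1.51484, so dip δ = arctan(1.51484) = 56.57°.
True thickness = vertical thickness × cos δ = 56 × cos 56.57° = 30.9 m.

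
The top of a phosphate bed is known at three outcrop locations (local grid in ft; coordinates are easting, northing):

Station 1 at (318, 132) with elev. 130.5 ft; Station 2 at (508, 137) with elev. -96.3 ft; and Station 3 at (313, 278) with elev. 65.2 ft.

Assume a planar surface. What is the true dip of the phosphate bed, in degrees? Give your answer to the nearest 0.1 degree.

51.9°

Two edge vectors: Station 1→Station 2 = (190, 5, -226.8), Station 1→Station 3 = (-5, 146, -65.3).
Normal n = (Station 1→Station 2) × (Station 1→Station 3) = (32786.3, 13541, 27765).
So ∂z/∂easting = −n_x/n_z = −1.18085 and ∂z/∂northing = −n_y/n_z = −0.48770.
Gradient magnitude |∇z| = √(a² + b²) = √(1.39441 + 0.23785) = 1.27760.
True dip = arctan(1.27760) = 51.9°, dipping toward ENE (azimuth ≈ 068°).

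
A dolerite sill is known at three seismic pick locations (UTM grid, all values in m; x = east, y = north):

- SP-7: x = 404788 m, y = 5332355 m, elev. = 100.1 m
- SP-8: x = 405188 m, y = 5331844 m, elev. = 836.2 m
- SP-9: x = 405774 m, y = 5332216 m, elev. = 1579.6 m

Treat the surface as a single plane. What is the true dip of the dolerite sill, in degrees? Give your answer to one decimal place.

Two edge vectors: SP-7→SP-8 = (400, -511, 736.1), SP-7→SP-9 = (986, -139, 1479.5).
Normal n = (SP-7→SP-8) × (SP-7→SP-9) = (-653706.6, 133994.6, 448246).
So ∂z/∂x = −n_x/n_z = 1.45837 and ∂z/∂y = −n_y/n_z = −0.29893.
Gradient magnitude |∇z| = √(a² + b²) = √(2.12683 + 0.08936) = 1.48869.
True dip = arctan(1.48869) = 56.1°, dipping toward WNW (azimuth ≈ 282°).

56.1°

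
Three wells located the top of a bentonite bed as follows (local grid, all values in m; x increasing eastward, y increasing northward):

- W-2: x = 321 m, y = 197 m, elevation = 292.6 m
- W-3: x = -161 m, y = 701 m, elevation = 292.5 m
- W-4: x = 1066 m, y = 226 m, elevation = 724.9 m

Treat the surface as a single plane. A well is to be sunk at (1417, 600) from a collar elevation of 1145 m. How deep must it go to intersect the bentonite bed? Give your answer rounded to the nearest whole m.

24 m

Two edge vectors: W-2→W-3 = (-482, 504, -0.1), W-2→W-4 = (745, 29, 432.3).
Normal n = (W-2→W-3) × (W-2→W-4) = (217882.1, 208294.1, -389458).
So ∂z/∂x = −n_x/n_z = 0.55945 and ∂z/∂y = −n_y/n_z = 0.53483.
Intercept c from W-2: 292.6 − 179.58 − 105.36 = 7.66.
At (1417, 600): z_contact = 792.7 + 320.9 + 7.66 = 1121.3 m.
Depth below ground = 1145 − 1121.3 = 24 m.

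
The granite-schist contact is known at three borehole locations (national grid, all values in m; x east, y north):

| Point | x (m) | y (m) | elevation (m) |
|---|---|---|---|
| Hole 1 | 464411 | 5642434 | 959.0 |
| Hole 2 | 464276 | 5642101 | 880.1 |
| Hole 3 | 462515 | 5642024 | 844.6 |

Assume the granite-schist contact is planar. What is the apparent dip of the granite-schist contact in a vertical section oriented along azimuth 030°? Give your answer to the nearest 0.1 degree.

11.7°

Let the plane be z = a·x + b·y + c.
Hole 2−Hole 1: −135a − 333b = −78.9;  Hole 3−Hole 1: −1896a − 410b = −114.4.
Solving gives a = 0.00998, b = 0.23289.
Unit vector along 030° is (sin 30°, cos 30°) = (0.5000, 0.8660).
Slope in that direction = a·(0.5000) + b·(0.8660) = 0.20668.
Apparent dip = arctan|0.20668| = 11.7° (true dip is 13.1°, so apparent ≤ true as expected).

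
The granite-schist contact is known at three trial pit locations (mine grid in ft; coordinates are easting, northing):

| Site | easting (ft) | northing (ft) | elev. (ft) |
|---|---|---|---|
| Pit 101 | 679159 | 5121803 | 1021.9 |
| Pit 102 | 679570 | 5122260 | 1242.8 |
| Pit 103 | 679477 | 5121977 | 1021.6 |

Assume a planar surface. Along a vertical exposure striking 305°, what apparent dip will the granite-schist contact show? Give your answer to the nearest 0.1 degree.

Let the plane be z = a·easting + b·northing + c.
Pit 102−Pit 101: 411a + 457b = 220.9;  Pit 103−Pit 101: 318a + 174b = −0.3.
Solving gives a = −0.52259, b = 0.95336.
Unit vector along 305° is (sin 305°, cos 305°) = (-0.8192, 0.5736).
Slope in that direction = a·(-0.8192) + b·(0.5736) = 0.97491.
Apparent dip = arctan|0.97491| = 44.3° (true dip is 47.4°, so apparent ≤ true as expected).

44.3°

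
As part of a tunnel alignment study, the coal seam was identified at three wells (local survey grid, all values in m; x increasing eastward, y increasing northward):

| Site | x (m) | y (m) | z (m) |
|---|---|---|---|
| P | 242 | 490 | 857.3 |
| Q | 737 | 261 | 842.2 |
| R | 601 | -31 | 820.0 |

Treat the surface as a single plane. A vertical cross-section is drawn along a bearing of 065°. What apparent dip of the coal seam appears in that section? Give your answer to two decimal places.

2.00°

Two edge vectors: P→Q = (495, -229, -15.1), P→R = (359, -521, -37.3).
Normal n = (P→Q) × (P→R) = (674.6, 13042.6, -175684).
So ∂z/∂x = −n_x/n_z = 0.00384 and ∂z/∂y = −n_y/n_z = 0.07424.
Unit vector along 065° is (sin 65°, cos 65°) = (0.9063, 0.4226).
Slope in that direction = a·(0.9063) + b·(0.4226) = 0.03485.
Apparent dip = arctan|0.03485| = 2.00° (true dip is 4.3°, so apparent ≤ true as expected).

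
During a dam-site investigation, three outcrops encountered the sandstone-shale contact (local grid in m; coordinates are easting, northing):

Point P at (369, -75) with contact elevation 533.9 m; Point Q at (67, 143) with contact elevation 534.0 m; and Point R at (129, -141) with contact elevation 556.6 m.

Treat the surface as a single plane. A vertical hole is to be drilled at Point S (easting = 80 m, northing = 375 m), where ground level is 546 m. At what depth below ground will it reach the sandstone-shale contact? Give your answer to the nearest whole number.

35 m

Two edge vectors: Point P→Point Q = (-302, 218, 0.1), Point P→Point R = (-240, -66, 22.7).
Normal n = (Point P→Point Q) × (Point P→Point R) = (4955.2, 6831.4, 72252).
So ∂z/∂easting = −n_x/n_z = −0.06858 and ∂z/∂northing = −n_y/n_z = −0.09455.
Intercept c from Point P: 533.9 + 25.31 − 7.09 = 552.12.
At (80, 375): z_contact = −5.5 − 35.5 + 552.12 = 511.2 m.
Depth below ground = 546 − 511.2 = 35 m.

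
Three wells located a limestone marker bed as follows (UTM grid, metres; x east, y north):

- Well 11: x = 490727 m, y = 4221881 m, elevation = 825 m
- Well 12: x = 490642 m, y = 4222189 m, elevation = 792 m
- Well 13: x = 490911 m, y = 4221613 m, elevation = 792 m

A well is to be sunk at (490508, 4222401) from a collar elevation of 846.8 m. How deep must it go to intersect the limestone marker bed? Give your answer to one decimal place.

35.2 m

Let the plane be z = a·x + b·y + c.
Well 12−Well 11: −85a + 308b = −33;  Well 13−Well 11: 184a − 268b = −33.
Solving gives a = −0.560840316, b = −0.261920217.
Then c = 825 − a·490727 − b·4221881 = 1381840.47.
At (490508, 4222401): z_contact = −275096.66 − 1105932.19 + 1381840.47 = 811.63 m.
Depth below ground = 846.8 − 811.63 = 35.2 m.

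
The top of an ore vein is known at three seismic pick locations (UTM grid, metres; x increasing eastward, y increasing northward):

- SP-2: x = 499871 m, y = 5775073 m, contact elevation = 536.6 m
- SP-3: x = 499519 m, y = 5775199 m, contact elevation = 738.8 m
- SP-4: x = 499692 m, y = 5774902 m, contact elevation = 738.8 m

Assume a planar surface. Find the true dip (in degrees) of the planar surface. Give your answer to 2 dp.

40.03°

Two edge vectors: SP-2→SP-3 = (-352, 126, 202.2), SP-2→SP-4 = (-179, -171, 202.2).
Normal n = (SP-2→SP-3) × (SP-2→SP-4) = (60053.4, 34980.6, 82746).
So ∂z/∂x = −n_x/n_z = −0.72576 and ∂z/∂y = −n_y/n_z = −0.42275.
Gradient magnitude |∇z| = √(a² + b²) = √(0.52672 + 0.17871) = 0.83990.
True dip = arctan(0.83990) = 40.03°, dipping toward ENE (azimuth ≈ 060°).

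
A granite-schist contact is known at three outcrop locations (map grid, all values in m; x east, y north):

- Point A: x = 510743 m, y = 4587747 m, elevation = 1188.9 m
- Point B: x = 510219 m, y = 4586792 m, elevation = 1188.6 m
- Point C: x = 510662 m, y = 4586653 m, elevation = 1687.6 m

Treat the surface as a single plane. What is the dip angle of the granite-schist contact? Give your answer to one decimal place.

Let the plane be z = a·x + b·y + c.
Point B−Point A: −524a − 955b = −0.3;  Point C−Point A: −81a − 1094b = 498.7.
Solving gives a = 0.96105, b = −0.52701.
Gradient magnitude |∇z| = √(a² + b²) = √(0.92362 + 0.27774) = 1.09606.
True dip = arctan(1.09606) = 47.6°, dipping toward WNW (azimuth ≈ 299°).

47.6°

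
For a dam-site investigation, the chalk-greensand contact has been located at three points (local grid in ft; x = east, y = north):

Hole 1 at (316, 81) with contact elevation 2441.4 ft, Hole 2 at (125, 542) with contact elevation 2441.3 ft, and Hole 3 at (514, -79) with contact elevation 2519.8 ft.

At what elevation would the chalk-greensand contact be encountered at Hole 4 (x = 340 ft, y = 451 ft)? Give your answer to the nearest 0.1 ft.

2546.8 ft

Two edge vectors: Hole 1→Hole 2 = (-191, 461, -0.1), Hole 1→Hole 3 = (198, -160, 78.4).
Normal n = (Hole 1→Hole 2) × (Hole 1→Hole 3) = (36126.4, 14954.6, -60718).
So ∂z/∂x = −n_x/n_z = 0.59499 and ∂z/∂y = −n_y/n_z = 0.24630.
Intercept c from Hole 1: 2441.4 − 188.02 − 19.95 = 2233.43.
At (340, 451): z = 202.3 + 111.1 + 2233.43 = 2546.8 ft.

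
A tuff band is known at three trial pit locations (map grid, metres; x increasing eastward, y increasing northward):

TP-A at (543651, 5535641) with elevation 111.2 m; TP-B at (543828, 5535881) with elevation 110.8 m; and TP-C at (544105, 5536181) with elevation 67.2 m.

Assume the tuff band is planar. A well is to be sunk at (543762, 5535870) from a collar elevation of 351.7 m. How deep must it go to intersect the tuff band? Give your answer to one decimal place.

196.1 m

Two edge vectors: TP-A→TP-B = (177, 240, -0.4), TP-A→TP-C = (454, 540, -44).
Normal n = (TP-A→TP-B) × (TP-A→TP-C) = (-10344, 7606.4, -13380).
So ∂z/∂x = −n_x/n_z = −0.773094170 and ∂z/∂y = −n_y/n_z = 0.568490284.
Intercept c from TP-A: 111.2 + 420293.42 − 3146958.12 = −2726553.51.
At (543762, 5535870): z_contact = −420379.23 + 3147088.31 − 2726553.51 = 155.57 m.
Depth below ground = 351.7 − 155.57 = 196.1 m.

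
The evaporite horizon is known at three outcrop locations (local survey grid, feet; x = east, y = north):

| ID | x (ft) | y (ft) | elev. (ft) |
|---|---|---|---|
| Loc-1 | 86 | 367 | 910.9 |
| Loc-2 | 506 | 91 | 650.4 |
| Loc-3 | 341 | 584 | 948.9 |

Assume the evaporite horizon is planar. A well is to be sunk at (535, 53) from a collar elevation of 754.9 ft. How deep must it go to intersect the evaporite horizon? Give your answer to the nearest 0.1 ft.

132.1 ft

Two edge vectors: Loc-1→Loc-2 = (420, -276, -260.5), Loc-1→Loc-3 = (255, 217, 38).
Normal n = (Loc-1→Loc-2) × (Loc-1→Loc-3) = (46040.5, -82387.5, 161520).
So ∂z/∂x = −n_x/n_z = −0.28505 and ∂z/∂y = −n_y/n_z = 0.51008.
Intercept c from Loc-1: 910.9 + 24.51 − 187.20 = 748.22.
At (535, 53): z_contact = −152.50 + 27.03 + 748.22 = 622.75 ft.
Depth below ground = 754.9 − 622.75 = 132.1 ft.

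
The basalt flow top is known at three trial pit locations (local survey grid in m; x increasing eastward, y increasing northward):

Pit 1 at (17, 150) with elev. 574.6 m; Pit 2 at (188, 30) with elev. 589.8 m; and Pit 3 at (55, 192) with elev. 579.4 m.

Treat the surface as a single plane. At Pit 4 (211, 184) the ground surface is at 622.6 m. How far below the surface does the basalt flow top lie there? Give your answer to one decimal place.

Two edge vectors: Pit 1→Pit 2 = (171, -120, 15.2), Pit 1→Pit 3 = (38, 42, 4.8).
Normal n = (Pit 1→Pit 2) × (Pit 1→Pit 3) = (-1214.4, -243.2, 11742).
So ∂z/∂x = −n_x/n_z = 0.10342 and ∂z/∂y = −n_y/n_z = 0.02071.
Intercept c from Pit 1: 574.6 − 1.76 − 3.11 = 569.74.
At (211, 184): z_contact = 21.82 + 3.81 + 569.74 = 595.37 m.
Depth below ground = 622.6 − 595.37 = 27.2 m.

27.2 m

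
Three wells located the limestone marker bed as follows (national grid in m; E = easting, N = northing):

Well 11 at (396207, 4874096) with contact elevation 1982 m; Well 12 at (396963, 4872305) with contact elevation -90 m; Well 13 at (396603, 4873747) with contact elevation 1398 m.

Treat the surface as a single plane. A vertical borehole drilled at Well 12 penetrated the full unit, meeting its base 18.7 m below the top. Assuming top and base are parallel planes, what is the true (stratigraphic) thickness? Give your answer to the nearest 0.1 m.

Two edge vectors: Well 11→Well 12 = (756, -1791, -2072), Well 11→Well 13 = (396, -349, -584).
Normal n = (Well 11→Well 12) × (Well 11→Well 13) = (322816, -379008, 445392).
So ∂z/∂E = −n_x/n_z = −0.72479 and ∂z/∂N = −n_y/n_z = 0.85095.
|∇z| = √(a²+b²) = 1.11779, so dip δ = arctan(1.11779) = 48.18°.
True thickness = vertical thickness × cos δ = 18.7 × cos 48.18° = 12.5 m.

12.5 m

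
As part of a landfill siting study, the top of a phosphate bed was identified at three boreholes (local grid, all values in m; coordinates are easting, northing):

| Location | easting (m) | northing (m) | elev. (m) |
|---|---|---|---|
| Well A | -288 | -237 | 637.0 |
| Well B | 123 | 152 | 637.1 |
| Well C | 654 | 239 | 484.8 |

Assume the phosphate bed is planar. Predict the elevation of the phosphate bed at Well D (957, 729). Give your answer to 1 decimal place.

559.4 m

Two edge vectors: Well A→Well B = (411, 389, 0.1), Well A→Well C = (942, 476, -152.2).
Normal n = (Well A→Well B) × (Well A→Well C) = (-59253.4, 62648.4, -170802).
So ∂z/∂easting = −n_x/n_z = −0.34691 and ∂z/∂northing = −n_y/n_z = 0.36679.
Intercept c from Well A: 637 − 99.91 + 86.93 = 624.02.
At (957, 729): z = −332.0 + 267.4 + 624.02 = 559.4 m.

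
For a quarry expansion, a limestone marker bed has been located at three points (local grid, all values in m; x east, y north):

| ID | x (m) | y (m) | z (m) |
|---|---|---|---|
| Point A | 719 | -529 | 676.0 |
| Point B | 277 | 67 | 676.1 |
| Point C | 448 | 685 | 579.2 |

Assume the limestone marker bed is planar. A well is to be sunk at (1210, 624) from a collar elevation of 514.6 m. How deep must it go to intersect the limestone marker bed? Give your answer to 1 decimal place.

Let the plane be z = a·x + b·y + c.
Point B−Point A: −442a + 596b = 0.1;  Point C−Point A: −271a + 1214b = −96.8.
Solving gives a = −0.154142, b = −0.114145.
Then c = 676 − a·719 − b·-529 = 726.44.
At (1210, 624): z_contact = −186.51 − 71.23 + 726.44 = 468.71 m.
Depth below ground = 514.6 − 468.71 = 45.9 m.

45.9 m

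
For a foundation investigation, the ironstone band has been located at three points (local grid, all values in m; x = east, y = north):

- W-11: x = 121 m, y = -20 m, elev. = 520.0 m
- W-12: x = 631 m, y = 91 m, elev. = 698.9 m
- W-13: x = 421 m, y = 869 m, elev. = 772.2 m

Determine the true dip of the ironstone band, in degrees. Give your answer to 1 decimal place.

19.8°

Two edge vectors: W-11→W-12 = (510, 111, 178.9), W-11→W-13 = (300, 889, 252.2).
Normal n = (W-11→W-12) × (W-11→W-13) = (-131047.9, -74952, 420090).
So ∂z/∂x = −n_x/n_z = 0.31195 and ∂z/∂y = −n_y/n_z = 0.17842.
Gradient magnitude |∇z| = √(a² + b²) = √(0.09731 + 0.03183) = 0.35937.
True dip = arctan(0.35937) = 19.8°, dipping toward WSW (azimuth ≈ 240°).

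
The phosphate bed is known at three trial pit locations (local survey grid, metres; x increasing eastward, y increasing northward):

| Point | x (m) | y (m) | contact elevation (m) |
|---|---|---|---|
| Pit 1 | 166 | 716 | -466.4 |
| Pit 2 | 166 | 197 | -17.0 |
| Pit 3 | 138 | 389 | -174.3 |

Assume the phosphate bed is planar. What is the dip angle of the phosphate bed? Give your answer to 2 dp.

Two edge vectors: Pit 1→Pit 2 = (0, -519, 449.4), Pit 1→Pit 3 = (-28, -327, 292.1).
Normal n = (Pit 1→Pit 2) × (Pit 1→Pit 3) = (-4646.1, -12583.2, -14532).
So ∂z/∂x = −n_x/n_z = −0.31972 and ∂z/∂y = −n_y/n_z = −0.86590.
Gradient magnitude |∇z| = √(a² + b²) = √(0.10222 + 0.74978) = 0.92303.
True dip = arctan(0.92303) = 42.71°, dipping toward NNE (azimuth ≈ 020°).

42.71°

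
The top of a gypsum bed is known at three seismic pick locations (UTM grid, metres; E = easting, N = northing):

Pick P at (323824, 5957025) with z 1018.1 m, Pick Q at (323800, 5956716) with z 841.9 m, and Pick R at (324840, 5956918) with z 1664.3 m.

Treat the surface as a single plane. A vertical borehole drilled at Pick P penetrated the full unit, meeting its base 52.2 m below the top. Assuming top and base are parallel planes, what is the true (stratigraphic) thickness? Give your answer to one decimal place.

39.5 m

Two edge vectors: Pick P→Pick Q = (-24, -309, -176.2), Pick P→Pick R = (1016, -107, 646.2).
Normal n = (Pick P→Pick Q) × (Pick P→Pick R) = (-218529.2, -163510.4, 316512).
So ∂z/∂E = −n_x/n_z = 0.69043 and ∂z/∂N = −n_y/n_z = 0.51660.
|∇z| = √(a²+b²) = 0.86230, so dip δ = arctan(0.86230) = 40.77°.
True thickness = vertical thickness × cos δ = 52.2 × cos 40.77° = 39.5 m.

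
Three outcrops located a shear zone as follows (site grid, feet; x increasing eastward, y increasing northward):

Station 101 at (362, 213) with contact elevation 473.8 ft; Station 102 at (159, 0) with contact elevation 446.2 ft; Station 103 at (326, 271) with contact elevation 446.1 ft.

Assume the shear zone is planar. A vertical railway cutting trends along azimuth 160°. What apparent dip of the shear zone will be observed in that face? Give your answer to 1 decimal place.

19.6°

Let the plane be z = a·x + b·y + c.
Station 102−Station 101: −203a − 213b = −27.6;  Station 103−Station 101: −36a + 58b = −27.7.
Solving gives a = 0.38581, b = −0.23812.
Unit vector along 160° is (sin 160°, cos 160°) = (0.3420, -0.9397).
Slope in that direction = a·(0.3420) + b·(-0.9397) = 0.35571.
Apparent dip = arctan|0.35571| = 19.6° (true dip is 24.4°, so apparent ≤ true as expected).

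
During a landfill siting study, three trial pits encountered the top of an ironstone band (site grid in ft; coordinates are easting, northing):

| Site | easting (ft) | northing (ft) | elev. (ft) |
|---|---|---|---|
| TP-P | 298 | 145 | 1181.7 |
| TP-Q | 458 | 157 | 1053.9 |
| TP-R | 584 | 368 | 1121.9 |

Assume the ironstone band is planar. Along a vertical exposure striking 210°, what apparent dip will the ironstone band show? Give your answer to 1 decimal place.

16.4°

Two edge vectors: TP-P→TP-Q = (160, 12, -127.8), TP-P→TP-R = (286, 223, -59.8).
Normal n = (TP-P→TP-Q) × (TP-P→TP-R) = (27781.8, -26982.8, 32248).
So ∂z/∂easting = −n_x/n_z = −0.86150 and ∂z/∂northing = −n_y/n_z = 0.83673.
Unit vector along 210° is (sin 210°, cos 210°) = (-0.5000, -0.8660).
Slope in that direction = a·(-0.5000) + b·(-0.8660) = −0.29388.
Apparent dip = arctan|0.29388| = 16.4° (true dip is 50.2°, so apparent ≤ true as expected).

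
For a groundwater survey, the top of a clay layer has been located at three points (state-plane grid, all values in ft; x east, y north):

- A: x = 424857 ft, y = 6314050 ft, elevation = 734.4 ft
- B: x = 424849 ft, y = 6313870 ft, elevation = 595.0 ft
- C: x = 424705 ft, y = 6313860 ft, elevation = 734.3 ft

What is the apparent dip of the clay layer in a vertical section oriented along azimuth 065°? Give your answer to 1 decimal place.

30.2°

Two edge vectors: A→B = (-8, -180, -139.4), A→C = (-152, -190, -0.1).
Normal n = (A→B) × (A→C) = (-26468, 21188, -25840).
So ∂z/∂x = −n_x/n_z = −1.02430 and ∂z/∂y = −n_y/n_z = 0.81997.
Unit vector along 065° is (sin 65°, cos 65°) = (0.9063, 0.4226).
Slope in that direction = a·(0.9063) + b·(0.4226) = −0.58180.
Apparent dip = arctan|0.58180| = 30.2° (true dip is 52.7°, so apparent ≤ true as expected).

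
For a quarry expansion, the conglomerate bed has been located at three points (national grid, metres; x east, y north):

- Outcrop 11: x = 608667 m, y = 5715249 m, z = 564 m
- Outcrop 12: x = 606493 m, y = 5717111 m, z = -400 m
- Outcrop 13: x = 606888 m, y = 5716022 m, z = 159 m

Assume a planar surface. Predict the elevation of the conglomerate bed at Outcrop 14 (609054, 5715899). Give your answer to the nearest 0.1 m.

Two edge vectors: Outcrop 11→Outcrop 12 = (-2174, 1862, -964), Outcrop 11→Outcrop 13 = (-1779, 773, -405).
Normal n = (Outcrop 11→Outcrop 12) × (Outcrop 11→Outcrop 13) = (-8938, 834486, 1631996).
So ∂z/∂x = −n_x/n_z = 0.005476729 and ∂z/∂y = −n_y/n_z = −0.511328459.
Intercept c from Outcrop 11: 564 − 3333.50 + 2922369.46 = 2919599.96.
At (609054, 5715899): z = 3335.6 − 2922701.8 + 2919599.96 = 233.8 m.

233.8 m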